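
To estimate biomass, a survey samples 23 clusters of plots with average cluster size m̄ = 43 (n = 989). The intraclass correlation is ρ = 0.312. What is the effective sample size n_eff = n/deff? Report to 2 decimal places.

deff = 1 + (43 − 1)·0.312 = 1 + 13.104 = 14.104.
n_eff = 989 / 14.104 = 70.12.

70.12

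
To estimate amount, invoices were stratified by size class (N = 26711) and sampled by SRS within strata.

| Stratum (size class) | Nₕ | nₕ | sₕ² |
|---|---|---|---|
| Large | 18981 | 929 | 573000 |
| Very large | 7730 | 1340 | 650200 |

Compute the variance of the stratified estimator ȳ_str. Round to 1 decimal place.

Var(ȳ_str) = Σₕ Wₕ²(1 − fₕ)sₕ²/nₕ with Wₕ = Nₕ/N, N = 26711.
Large: Wₕ = 0.71060612; term = 0.71060612²·(1 − 0.04894368)·573000/929 = 296.21226.
Very large: Wₕ = 0.28939388; term = 0.28939388²·(1 − 0.17335058)·650200/1340 = 33.592492.
Sum = 329.80475.

329.8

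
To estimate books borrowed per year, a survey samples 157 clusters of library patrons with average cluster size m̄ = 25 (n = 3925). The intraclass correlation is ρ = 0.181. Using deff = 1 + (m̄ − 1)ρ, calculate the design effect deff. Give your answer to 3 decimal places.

5.344

deff = 1 + (25 − 1)·0.181 = 1 + 4.344 = 5.344.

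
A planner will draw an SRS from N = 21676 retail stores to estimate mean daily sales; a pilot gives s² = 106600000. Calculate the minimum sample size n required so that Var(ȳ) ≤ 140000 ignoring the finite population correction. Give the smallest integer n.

762

Without fpc, n₀ = s²/D = 106600000/140000 = 761.4286.
Rounding up, n = 762.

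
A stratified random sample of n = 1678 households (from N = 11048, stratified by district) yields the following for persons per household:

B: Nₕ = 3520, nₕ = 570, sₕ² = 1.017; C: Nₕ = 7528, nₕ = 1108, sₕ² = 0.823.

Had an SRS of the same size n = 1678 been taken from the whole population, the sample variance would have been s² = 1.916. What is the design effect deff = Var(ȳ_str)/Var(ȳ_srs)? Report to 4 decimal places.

0.4604

Var(ȳ_str) = Σ Wₕ²(1−fₕ)sₕ²/nₕ with Wₕ = Nₕ/11048:
  B: (3520/11048)²·(1−570/3520)·1.017/570 = 1.517901 × 10^-4
  C: (7528/11048)²·(1−1108/7528)·0.823/1108 = 2.9410837 × 10^-4
  → Var(ȳ_str) = 4.4589847 × 10^-4.
Var(ȳ_srs) = (1 − 1678/11048)·1.916/1678 = 9.6841046 × 10^-4.
deff = (4.4589847 × 10^-4) / (9.6841046 × 10^-4) = 0.4604.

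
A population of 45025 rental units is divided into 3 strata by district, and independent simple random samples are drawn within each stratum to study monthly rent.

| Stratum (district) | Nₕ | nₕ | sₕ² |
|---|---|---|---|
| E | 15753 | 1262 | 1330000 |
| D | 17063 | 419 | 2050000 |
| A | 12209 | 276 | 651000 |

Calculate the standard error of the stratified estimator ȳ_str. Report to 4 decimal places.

Var(ȳ_str) = Σₕ Wₕ²(1 − fₕ)sₕ²/nₕ with Wₕ = Nₕ/N, N = 45025.
E: Wₕ = 0.34987229; term = 0.34987229²·(1 − 0.08011172)·1330000/1262 = 118.67151.
D: Wₕ = 0.37896724; term = 0.37896724²·(1 − 0.02455606)·2050000/419 = 685.4022.
A: Wₕ = 0.27116047; term = 0.27116047²·(1 − 0.02260627)·651000/276 = 169.50956.
Sum = 973.58327.
SE = √(973.58327) = 31.2023.

31.2023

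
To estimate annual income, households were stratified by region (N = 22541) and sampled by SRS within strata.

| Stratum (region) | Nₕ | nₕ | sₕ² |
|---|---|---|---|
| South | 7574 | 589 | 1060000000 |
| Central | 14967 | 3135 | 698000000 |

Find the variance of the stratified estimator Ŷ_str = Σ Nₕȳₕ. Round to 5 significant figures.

Var(Ŷ_str) = Σₕ Nₕ²(1 − fₕ)sₕ²/nₕ.
South: 7574²·(1 − 589/7574)·1060000000/589 = 9.5209938 × 10^13.
Central: 14967²·(1 − 3135/14967)·698000000/3135 = 3.9428549 × 10^13.
Sum = 1.3463849 × 10^14.

1.3464 × 10^14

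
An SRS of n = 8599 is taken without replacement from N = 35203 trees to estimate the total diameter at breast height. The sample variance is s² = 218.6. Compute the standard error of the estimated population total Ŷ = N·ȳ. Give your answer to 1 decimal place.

4879.4

Var(Ŷ) = N²·Var(ȳ) = N²·(1 − n/N)·s²/n.
f = 8599/35203 = 0.24426895; Var(ȳ) = 0.75573105·218.6/8599 = 0.019211863.
Var(Ŷ) = 35203² · 0.019211863 = 2.3808324 × 10^7.
SE(Ŷ) = √(2.3808324 × 10^7) = 4879.4.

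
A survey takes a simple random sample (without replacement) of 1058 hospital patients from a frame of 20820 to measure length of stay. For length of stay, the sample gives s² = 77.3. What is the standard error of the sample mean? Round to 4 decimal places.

Under SRS without replacement, Var(ȳ) = (1 − f)·s²/n with f = n/N = 1058/20820 = 0.05081652.
Var(ȳ) = (1 − 0.05081652)·77.3/1058 = 0.94918348·0.073062382 = 0.069349606.
SE(ȳ) = √(0.069349606) = 0.2633.

0.2633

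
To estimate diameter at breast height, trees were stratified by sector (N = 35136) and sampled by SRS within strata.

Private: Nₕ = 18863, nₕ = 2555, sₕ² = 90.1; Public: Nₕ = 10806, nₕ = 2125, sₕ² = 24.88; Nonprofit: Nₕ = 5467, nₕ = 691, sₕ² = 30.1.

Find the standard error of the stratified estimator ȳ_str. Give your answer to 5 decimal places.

0.10295

Var(ȳ_str) = Σₕ Wₕ²(1 − fₕ)sₕ²/nₕ with Wₕ = Nₕ/N, N = 35136.
Private: Wₕ = 0.53685679; term = 0.53685679²·(1 − 0.13545035)·90.1/2555 = 0.0087870018.
Public: Wₕ = 0.30754781; term = 0.30754781²·(1 − 0.19665001)·24.88/2125 = 8.896548 × 10^-4.
Nonprofit: Wₕ = 0.15559540; term = 0.15559540²·(1 − 0.12639473)·30.1/691 = 9.2129179 × 10^-4.
Sum = 0.010597948.
SE = √(0.010597948) = 0.10295.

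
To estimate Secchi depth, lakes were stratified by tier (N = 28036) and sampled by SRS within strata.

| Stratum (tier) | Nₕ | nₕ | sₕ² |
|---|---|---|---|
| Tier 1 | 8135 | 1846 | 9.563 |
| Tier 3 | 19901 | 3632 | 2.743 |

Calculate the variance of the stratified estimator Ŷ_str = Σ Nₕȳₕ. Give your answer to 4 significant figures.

509600

Var(Ŷ_str) = Σₕ Nₕ²(1 − fₕ)sₕ²/nₕ.
Tier 1: 8135²·(1 − 1846/8135)·9.563/1846 = 265034.01.
Tier 3: 19901²·(1 − 3632/19901)·2.743/3632 = 244520.75.
Sum = 509554.76.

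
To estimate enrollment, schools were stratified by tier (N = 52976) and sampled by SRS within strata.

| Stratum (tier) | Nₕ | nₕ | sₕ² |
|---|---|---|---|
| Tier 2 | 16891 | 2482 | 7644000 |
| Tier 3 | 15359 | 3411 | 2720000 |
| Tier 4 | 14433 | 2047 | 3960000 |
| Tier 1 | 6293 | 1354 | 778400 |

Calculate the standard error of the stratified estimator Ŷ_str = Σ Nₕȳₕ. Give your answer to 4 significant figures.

Var(Ŷ_str) = Σₕ Nₕ²(1 − fₕ)sₕ²/nₕ.
Tier 2: 16891²·(1 − 2482/16891)·7644000/2482 = 7.4956294 × 10^11.
Tier 3: 15359²·(1 − 3411/15359)·2720000/3411 = 1.4633403 × 10^11.
Tier 4: 14433²·(1 − 2047/14433)·3960000/2047 = 3.4583188 × 10^11.
Tier 1: 6293²·(1 − 1354/6293)·778400/1354 = 1.7868205 × 10^10.
Sum = 1.2595971 × 10^12.
SE = √(1.2595971 × 10^12) = 1.122 × 10^6.

1.122 × 10^6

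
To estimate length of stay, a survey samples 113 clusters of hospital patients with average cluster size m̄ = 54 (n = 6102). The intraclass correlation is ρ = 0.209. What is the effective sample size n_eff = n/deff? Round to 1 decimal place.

505.3

deff = 1 + (54 − 1)·0.209 = 1 + 11.077 = 12.077.
n_eff = 6102 / 12.077 = 505.3.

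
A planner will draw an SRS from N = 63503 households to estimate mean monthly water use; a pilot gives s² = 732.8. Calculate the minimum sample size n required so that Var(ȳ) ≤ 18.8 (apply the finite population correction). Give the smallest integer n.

Without fpc, n₀ = s²/D = 732.8/18.8 = 38.9787.
With fpc, (1 − n/N)·s²/n ≤ D requires n ≥ n₀/(1 + n₀/N) = 38.9787/(1 + 38.9787/63503) = 38.9548.
Rounding up, n = 39.

39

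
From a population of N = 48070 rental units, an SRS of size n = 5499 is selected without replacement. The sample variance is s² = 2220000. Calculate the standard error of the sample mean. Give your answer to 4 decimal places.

18.9084

Under SRS without replacement, Var(ȳ) = (1 − f)·s²/n with f = n/N = 5499/48070 = 0.11439567.
Var(ȳ) = (1 − 0.11439567)·2220000/5499 = 0.88560433·403.70977 = 357.52712.
SE(ȳ) = √(357.52712) = 18.9084.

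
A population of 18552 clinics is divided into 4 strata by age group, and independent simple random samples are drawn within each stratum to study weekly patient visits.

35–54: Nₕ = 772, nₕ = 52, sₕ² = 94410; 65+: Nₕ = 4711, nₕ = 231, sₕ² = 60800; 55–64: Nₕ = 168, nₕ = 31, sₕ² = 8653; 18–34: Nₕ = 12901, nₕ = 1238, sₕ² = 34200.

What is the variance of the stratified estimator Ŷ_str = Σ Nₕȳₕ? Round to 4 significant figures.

1.073 × 10^10

Var(Ŷ_str) = Σₕ Nₕ²(1 − fₕ)sₕ²/nₕ.
35–54: 772²·(1 − 52/772)·94410/52 = 1.0091703 × 10^9.
65+: 4711²·(1 − 231/4711)·60800/231 = 5.5549828 × 10^9.
55–64: 168²·(1 − 31/168)·8653/31 = 6.4244338 × 10^6.
18–34: 12901²·(1 − 1238/12901)·34200/1238 = 4.1566084 × 10^9.
Sum = 1.0727186 × 10^10.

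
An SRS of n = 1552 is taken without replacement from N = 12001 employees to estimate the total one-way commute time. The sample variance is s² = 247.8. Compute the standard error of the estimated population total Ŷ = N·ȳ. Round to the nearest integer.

Var(Ŷ) = N²·Var(ȳ) = N²·(1 − n/N)·s²/n.
f = 1552/12001 = 0.12932256; Var(ȳ) = 0.87067744·247.8/1552 = 0.13901667.
Var(Ŷ) = 12001² · 0.13901667 = 2.0021737 × 10^7.
SE(Ŷ) = √(2.0021737 × 10^7) = 4475.

4475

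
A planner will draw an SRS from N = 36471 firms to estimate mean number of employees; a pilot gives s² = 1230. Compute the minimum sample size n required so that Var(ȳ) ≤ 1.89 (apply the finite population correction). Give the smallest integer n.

Without fpc, n₀ = s²/D = 1230/1.89 = 650.7937.
With fpc, (1 − n/N)·s²/n ≤ D requires n ≥ n₀/(1 + n₀/N) = 650.7937/(1 + 650.7937/36471) = 639.3844.
Rounding up, n = 640.

640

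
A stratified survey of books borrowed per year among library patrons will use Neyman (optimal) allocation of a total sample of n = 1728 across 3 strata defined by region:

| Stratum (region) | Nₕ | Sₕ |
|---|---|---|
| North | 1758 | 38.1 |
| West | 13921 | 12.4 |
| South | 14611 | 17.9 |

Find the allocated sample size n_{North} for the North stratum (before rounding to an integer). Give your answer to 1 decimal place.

231.0

Neyman allocation: nₕ = n·NₕSₕ / Σⱼ NⱼSⱼ.
Σ NⱼSⱼ = 1758·38.1 + 13921·12.4 + 14611·17.9 = 501137.1.
n_{North} = 1728·1758·38.1 / 501137.1 = 231.0.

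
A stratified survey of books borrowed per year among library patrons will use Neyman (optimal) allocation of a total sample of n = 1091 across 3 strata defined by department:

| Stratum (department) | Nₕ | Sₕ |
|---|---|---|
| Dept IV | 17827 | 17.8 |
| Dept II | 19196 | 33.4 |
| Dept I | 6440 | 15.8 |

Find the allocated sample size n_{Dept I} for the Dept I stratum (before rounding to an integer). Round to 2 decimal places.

Neyman allocation: nₕ = n·NₕSₕ / Σⱼ NⱼSⱼ.
Σ NⱼSⱼ = 17827·17.8 + 19196·33.4 + 6440·15.8 = 1.060219 × 10^6.
n_{Dept I} = 1091·6440·15.8 / (1.060219 × 10^6) = 104.71.

104.71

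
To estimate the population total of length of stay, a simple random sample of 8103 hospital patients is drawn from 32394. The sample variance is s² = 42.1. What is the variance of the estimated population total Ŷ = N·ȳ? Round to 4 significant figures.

4.088 × 10^6

Var(Ŷ) = N²·Var(ȳ) = N²·(1 − n/N)·s²/n.
f = 8103/32394 = 0.25013891; Var(ȳ) = 0.74986109·42.1/8103 = 0.0038959832.
Var(Ŷ) = 32394² · 0.0038959832 = 4.0883327 × 10^6.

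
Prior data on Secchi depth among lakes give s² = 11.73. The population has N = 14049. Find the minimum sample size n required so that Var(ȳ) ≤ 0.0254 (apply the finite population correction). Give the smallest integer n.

448

Without fpc, n₀ = s²/D = 11.73/0.0254 = 461.8110.
With fpc, (1 − n/N)·s²/n ≤ D requires n ≥ n₀/(1 + n₀/N) = 461.8110/(1 + 461.8110/14049) = 447.1137.
Rounding up, n = 448.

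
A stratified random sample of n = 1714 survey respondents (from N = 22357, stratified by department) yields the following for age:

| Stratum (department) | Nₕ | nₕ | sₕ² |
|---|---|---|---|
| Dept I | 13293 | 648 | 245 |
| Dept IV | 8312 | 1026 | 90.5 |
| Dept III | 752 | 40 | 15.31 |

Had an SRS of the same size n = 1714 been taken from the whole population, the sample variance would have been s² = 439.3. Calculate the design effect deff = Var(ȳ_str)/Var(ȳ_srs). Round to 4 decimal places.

0.5842

Var(ȳ_str) = Σ Wₕ²(1−fₕ)sₕ²/nₕ with Wₕ = Nₕ/22357:
  Dept I: (13293/22357)²·(1−648/13293)·245/648 = 0.12714693
  Dept IV: (8312/22357)²·(1−1026/8312)·90.5/1026 = 0.010687321
  Dept III: (752/22357)²·(1−40/752)·15.31/40 = 4.10002 × 10^-4
  → Var(ȳ_str) = 0.13824425.
Var(ȳ_srs) = (1 − 1714/22357)·439.3/1714 = 0.23665172.
deff = 0.13824425 / 0.23665172 = 0.5842.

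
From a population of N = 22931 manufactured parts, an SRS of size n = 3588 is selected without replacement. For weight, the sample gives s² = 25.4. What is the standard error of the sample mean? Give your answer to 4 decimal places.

Under SRS without replacement, Var(ȳ) = (1 − f)·s²/n with f = n/N = 3588/22931 = 0.15646941.
Var(ȳ) = (1 − 0.15646941)·25.4/3588 = 0.84353059·0.0070791527 = 0.0059714819.
SE(ȳ) = √(0.0059714819) = 0.0773.

0.0773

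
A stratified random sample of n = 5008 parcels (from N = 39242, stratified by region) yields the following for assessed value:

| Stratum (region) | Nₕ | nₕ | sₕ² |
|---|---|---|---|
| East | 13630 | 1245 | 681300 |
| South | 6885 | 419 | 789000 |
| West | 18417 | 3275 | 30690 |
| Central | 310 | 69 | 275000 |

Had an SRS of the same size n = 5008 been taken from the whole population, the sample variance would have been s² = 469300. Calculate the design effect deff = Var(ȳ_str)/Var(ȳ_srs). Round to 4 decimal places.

Var(ȳ_str) = Σ Wₕ²(1−fₕ)sₕ²/nₕ with Wₕ = Nₕ/39242:
  East: (13630/39242)²·(1−1245/13630)·681300/1245 = 59.987206
  South: (6885/39242)²·(1−419/6885)·789000/419 = 54.437774
  West: (18417/39242)²·(1−3275/18417)·30690/3275 = 1.6970141
  Central: (310/39242)²·(1−69/310)·275000/69 = 0.19335708
  → Var(ȳ_str) = 116.31535.
Var(ȳ_srs) = (1 − 5008/39242)·469300/5008 = 81.750938.
deff = 116.31535 / 81.750938 = 1.4228.

1.4228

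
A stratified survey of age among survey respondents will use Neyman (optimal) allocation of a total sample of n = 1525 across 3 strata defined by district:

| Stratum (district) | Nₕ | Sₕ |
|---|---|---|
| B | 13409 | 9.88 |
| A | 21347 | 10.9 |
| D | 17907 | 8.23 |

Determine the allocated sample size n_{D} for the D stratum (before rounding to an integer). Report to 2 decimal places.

438.50

Neyman allocation: nₕ = n·NₕSₕ / Σⱼ NⱼSⱼ.
Σ NⱼSⱼ = 13409·9.88 + 21347·10.9 + 17907·8.23 = 512537.83.
n_{D} = 1525·17907·8.23 / 512537.83 = 438.50.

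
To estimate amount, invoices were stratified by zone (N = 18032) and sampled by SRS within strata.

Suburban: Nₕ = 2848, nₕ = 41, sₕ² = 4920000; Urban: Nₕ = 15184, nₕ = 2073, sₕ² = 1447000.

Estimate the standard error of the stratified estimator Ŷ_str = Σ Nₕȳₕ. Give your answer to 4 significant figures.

Var(Ŷ_str) = Σₕ Nₕ²(1 − fₕ)sₕ²/nₕ.
Suburban: 2848²·(1 − 41/2848)·4920000/41 = 9.5932032 × 10^11.
Urban: 15184²·(1 − 2073/15184)·1447000/2073 = 1.3896046 × 10^11.
Sum = 1.0982808 × 10^12.
SE = √(1.0982808 × 10^12) = 1.048 × 10^6.

1.048 × 10^6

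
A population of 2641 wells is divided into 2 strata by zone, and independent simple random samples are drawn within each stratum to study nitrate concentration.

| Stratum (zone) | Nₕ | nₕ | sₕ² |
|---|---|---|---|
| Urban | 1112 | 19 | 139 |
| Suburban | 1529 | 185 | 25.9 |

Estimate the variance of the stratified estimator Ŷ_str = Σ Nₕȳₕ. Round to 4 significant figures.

Var(Ŷ_str) = Σₕ Nₕ²(1 − fₕ)sₕ²/nₕ.
Urban: 1112²·(1 − 19/1112)·139/19 = 8.8917276 × 10^6.
Suburban: 1529²·(1 − 185/1529)·25.9/185 = 287696.64.
Sum = 9.1794242 × 10^6.

9.179 × 10^6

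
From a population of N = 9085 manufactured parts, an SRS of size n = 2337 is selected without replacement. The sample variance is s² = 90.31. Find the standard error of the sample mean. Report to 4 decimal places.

0.1694

Under SRS without replacement, Var(ȳ) = (1 − f)·s²/n with f = n/N = 2337/9085 = 0.25723720.
Var(ȳ) = (1 − 0.25723720)·90.31/2337 = 0.74276280·0.03864356 = 0.028702999.
SE(ȳ) = √(0.028702999) = 0.1694.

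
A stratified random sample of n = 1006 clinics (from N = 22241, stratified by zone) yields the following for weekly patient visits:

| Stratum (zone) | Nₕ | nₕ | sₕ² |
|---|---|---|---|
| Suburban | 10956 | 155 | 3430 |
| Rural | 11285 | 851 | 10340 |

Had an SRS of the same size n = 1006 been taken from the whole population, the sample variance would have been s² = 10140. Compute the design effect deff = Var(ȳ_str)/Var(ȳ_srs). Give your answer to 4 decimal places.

0.8506

Var(ȳ_str) = Σ Wₕ²(1−fₕ)sₕ²/nₕ with Wₕ = Nₕ/22241:
  Suburban: (10956/22241)²·(1−155/10956)·3430/155 = 5.2938276
  Rural: (11285/22241)²·(1−851/11285)·10340/851 = 2.8922428
  → Var(ȳ_str) = 8.1860704.
Var(ȳ_srs) = (1 − 1006/22241)·10140/1006 = 9.6236081.
deff = 8.1860704 / 9.6236081 = 0.8506.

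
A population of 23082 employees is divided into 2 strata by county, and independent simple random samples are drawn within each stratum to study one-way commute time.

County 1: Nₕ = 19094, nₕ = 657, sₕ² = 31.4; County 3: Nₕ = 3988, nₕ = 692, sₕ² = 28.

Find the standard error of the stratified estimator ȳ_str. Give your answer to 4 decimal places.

Var(ȳ_str) = Σₕ Wₕ²(1 − fₕ)sₕ²/nₕ with Wₕ = Nₕ/N, N = 23082.
County 1: Wₕ = 0.82722468; term = 0.82722468²·(1 − 0.03440871)·31.4/657 = 0.031579451.
County 3: Wₕ = 0.17277532; term = 0.17277532²·(1 − 0.17352056)·28/692 = 9.9826861 × 10^-4.
Sum = 0.03257772.
SE = √(0.03257772) = 0.1805.

0.1805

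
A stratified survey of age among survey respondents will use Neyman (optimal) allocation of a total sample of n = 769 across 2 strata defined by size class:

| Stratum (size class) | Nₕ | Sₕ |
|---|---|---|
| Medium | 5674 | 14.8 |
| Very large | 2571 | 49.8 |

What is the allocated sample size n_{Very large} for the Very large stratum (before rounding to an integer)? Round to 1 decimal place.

Neyman allocation: nₕ = n·NₕSₕ / Σⱼ NⱼSⱼ.
Σ NⱼSⱼ = 5674·14.8 + 2571·49.8 = 212011.
n_{Very large} = 769·2571·49.8 / 212011 = 464.4.

464.4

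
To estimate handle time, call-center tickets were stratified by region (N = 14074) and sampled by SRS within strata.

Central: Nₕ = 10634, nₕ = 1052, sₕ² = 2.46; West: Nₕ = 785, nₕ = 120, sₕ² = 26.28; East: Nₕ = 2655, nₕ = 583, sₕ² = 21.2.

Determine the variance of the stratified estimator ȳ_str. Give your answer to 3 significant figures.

Var(ȳ_str) = Σₕ Wₕ²(1 − fₕ)sₕ²/nₕ with Wₕ = Nₕ/N, N = 14074.
Central: Wₕ = 0.75557766; term = 0.75557766²·(1 − 0.09892797)·2.46/1052 = 0.001202921.
West: Wₕ = 0.05577661; term = 0.05577661²·(1 − 0.15286624)·26.28/120 = 5.7716545 × 10^-4.
East: Wₕ = 0.18864573; term = 0.18864573²·(1 − 0.21958569)·21.2/583 = 0.0010099189.
Sum = 0.0027900054.

0.00279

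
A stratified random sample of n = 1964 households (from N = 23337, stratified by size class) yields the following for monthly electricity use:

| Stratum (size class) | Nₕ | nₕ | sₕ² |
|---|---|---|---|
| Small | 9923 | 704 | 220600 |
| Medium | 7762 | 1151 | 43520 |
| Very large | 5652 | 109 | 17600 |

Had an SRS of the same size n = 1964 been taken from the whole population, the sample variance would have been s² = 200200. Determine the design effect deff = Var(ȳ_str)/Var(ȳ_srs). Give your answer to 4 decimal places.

Var(ȳ_str) = Σ Wₕ²(1−fₕ)sₕ²/nₕ with Wₕ = Nₕ/23337:
  Small: (9923/23337)²·(1−704/9923)·220600/704 = 52.634391
  Medium: (7762/23337)²·(1−1151/7762)·43520/1151 = 3.5625774
  Very large: (5652/23337)²·(1−109/5652)·17600/109 = 9.2884479
  → Var(ȳ_str) = 65.485416.
Var(ȳ_srs) = (1 − 1964/23337)·200200/1964 = 93.356175.
deff = 65.485416 / 93.356175 = 0.7015.

0.7015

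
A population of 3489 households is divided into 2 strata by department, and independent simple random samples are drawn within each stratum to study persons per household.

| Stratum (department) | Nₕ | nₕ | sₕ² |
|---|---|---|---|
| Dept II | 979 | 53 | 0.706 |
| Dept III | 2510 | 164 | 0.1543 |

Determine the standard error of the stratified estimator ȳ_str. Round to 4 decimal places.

0.0380

Var(ȳ_str) = Σₕ Wₕ²(1 − fₕ)sₕ²/nₕ with Wₕ = Nₕ/N, N = 3489.
Dept II: Wₕ = 0.28059616; term = 0.28059616²·(1 − 0.05413687)·0.706/53 = 9.9202033 × 10^-4.
Dept III: Wₕ = 0.71940384; term = 0.71940384²·(1 − 0.06533865)·0.1543/164 = 4.5511575 × 10^-4.
Sum = 0.0014471361.
SE = √(0.0014471361) = 0.0380.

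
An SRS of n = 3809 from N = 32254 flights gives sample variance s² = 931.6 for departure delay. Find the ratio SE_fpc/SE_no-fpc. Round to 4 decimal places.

0.9391

f = n/N = 3809/32254 = 0.11809388.
SE_no-fpc = √(s²/n) = 0.49454892; SE_fpc = √((1−f)s²/n) = 0.46443018.
Ratio = √(1−f) = 0.93909857.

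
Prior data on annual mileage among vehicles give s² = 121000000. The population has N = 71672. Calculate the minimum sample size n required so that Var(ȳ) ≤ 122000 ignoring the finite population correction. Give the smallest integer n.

Without fpc, n₀ = s²/D = 121000000/122000 = 991.8033.
Rounding up, n = 992.

992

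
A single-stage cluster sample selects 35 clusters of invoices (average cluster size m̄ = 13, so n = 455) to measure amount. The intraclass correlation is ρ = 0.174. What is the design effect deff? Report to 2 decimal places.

deff = 1 + (13 − 1)·0.174 = 1 + 2.088 = 3.088.

3.09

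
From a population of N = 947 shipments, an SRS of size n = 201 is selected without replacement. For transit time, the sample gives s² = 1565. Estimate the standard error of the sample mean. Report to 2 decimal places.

Under SRS without replacement, Var(ȳ) = (1 − f)·s²/n with f = n/N = 201/947 = 0.21224921.
Var(ȳ) = (1 − 0.21224921)·1565/201 = 0.78775079·7.7860697 = 6.1334825.
SE(ȳ) = √(6.1334825) = 2.48.

2.48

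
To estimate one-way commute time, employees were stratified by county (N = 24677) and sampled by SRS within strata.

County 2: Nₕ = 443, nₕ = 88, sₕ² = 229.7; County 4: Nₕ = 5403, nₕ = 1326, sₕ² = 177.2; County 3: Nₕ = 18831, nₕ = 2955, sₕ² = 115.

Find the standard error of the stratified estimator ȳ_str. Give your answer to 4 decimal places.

Var(ȳ_str) = Σₕ Wₕ²(1 − fₕ)sₕ²/nₕ with Wₕ = Nₕ/N, N = 24677.
County 2: Wₕ = 0.01795194; term = 0.01795194²·(1 − 0.19864560)·229.7/88 = 6.741021 × 10^-4.
County 4: Wₕ = 0.21894882; term = 0.21894882²·(1 − 0.24541921)·177.2/1326 = 0.0048340501.
County 3: Wₕ = 0.76309924; term = 0.76309924²·(1 − 0.15692210)·115/2955 = 0.019106015.
Sum = 0.024614167.
SE = √(0.024614167) = 0.1569.

0.1569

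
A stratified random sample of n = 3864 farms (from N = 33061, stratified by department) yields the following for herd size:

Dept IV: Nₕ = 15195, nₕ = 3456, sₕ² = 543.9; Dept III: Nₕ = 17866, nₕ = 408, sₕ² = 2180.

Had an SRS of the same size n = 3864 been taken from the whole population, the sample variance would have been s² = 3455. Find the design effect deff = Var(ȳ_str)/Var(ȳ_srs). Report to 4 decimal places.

Var(ȳ_str) = Σ Wₕ²(1−fₕ)sₕ²/nₕ with Wₕ = Nₕ/33061:
  Dept IV: (15195/33061)²·(1−3456/15195)·543.9/3456 = 0.025682965
  Dept III: (17866/33061)²·(1−408/17866)·2180/408 = 1.5247062
  → Var(ȳ_str) = 1.5503892.
Var(ȳ_srs) = (1 − 3864/33061)·3455/3864 = 0.78964734.
deff = 1.5503892 / 0.78964734 = 1.9634.

1.9634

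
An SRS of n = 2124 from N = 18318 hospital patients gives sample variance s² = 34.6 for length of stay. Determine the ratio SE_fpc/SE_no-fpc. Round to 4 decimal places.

0.9402

f = n/N = 2124/18318 = 0.11595152.
SE_no-fpc = √(s²/n) = 0.12763236; SE_fpc = √((1−f)s²/n) = 0.12000486.
Ratio = √(1−f) = 0.94023852.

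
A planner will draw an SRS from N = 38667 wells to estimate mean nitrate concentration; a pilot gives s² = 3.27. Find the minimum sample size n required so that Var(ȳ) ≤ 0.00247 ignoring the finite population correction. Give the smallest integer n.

Without fpc, n₀ = s²/D = 3.27/0.00247 = 1323.8866.
Rounding up, n = 1324.

1324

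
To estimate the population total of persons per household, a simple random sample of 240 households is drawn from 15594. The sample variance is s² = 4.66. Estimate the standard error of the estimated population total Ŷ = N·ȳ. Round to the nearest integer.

2156

Var(Ŷ) = N²·Var(ȳ) = N²·(1 − n/N)·s²/n.
f = 240/15594 = 0.01539053; Var(ȳ) = 0.98460947·4.66/240 = 0.019117834.
Var(Ŷ) = 15594² · 0.019117834 = 4.6489379 × 10^6.
SE(Ŷ) = √(4.6489379 × 10^6) = 2156.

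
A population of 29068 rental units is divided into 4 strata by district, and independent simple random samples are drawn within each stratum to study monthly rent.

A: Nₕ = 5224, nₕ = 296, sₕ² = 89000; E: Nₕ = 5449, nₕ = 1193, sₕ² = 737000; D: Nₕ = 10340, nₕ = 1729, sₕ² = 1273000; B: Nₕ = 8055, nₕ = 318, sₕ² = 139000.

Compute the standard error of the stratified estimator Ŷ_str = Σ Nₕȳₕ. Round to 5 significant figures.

338920

Var(Ŷ_str) = Σₕ Nₕ²(1 − fₕ)sₕ²/nₕ.
A: 5224²·(1 − 296/5224)·89000/296 = 7.7405561 × 10^9.
E: 5449²·(1 − 1193/5449)·737000/1193 = 1.4326677 × 10^10.
D: 10340²·(1 − 1729/10340)·1273000/1729 = 6.5555259 × 10^10.
B: 8055²·(1 − 318/8055)·139000/318 = 2.7241174 × 10^10.
Sum = 1.1486367 × 10^11.
SE = √(1.1486367 × 10^11) = 338920.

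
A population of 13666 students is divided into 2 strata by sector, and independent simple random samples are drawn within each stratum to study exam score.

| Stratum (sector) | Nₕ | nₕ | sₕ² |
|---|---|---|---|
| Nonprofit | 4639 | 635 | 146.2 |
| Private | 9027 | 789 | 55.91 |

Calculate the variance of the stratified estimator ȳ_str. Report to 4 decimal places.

0.0511

Var(ȳ_str) = Σₕ Wₕ²(1 − fₕ)sₕ²/nₕ with Wₕ = Nₕ/N, N = 13666.
Nonprofit: Wₕ = 0.33945558; term = 0.33945558²·(1 − 0.13688295)·146.2/635 = 0.022898617.
Private: Wₕ = 0.66054442; term = 0.66054442²·(1 − 0.08740445)·55.91/789 = 0.028215964.
Sum = 0.051114581.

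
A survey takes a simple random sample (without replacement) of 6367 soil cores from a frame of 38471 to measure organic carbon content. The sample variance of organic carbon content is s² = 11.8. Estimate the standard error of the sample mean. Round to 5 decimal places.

0.03933

Under SRS without replacement, Var(ȳ) = (1 − f)·s²/n with f = n/N = 6367/38471 = 0.16550129.
Var(ȳ) = (1 − 0.16550129)·11.8/6367 = 0.83449871·0.0018533061 = 0.0015465816.
SE(ȳ) = √(0.0015465816) = 0.03933.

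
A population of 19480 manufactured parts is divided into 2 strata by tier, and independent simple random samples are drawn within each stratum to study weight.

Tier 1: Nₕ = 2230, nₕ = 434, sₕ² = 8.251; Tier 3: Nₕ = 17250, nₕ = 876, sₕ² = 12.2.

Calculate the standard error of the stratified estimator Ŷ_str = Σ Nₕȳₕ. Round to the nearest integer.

2002

Var(Ŷ_str) = Σₕ Nₕ²(1 − fₕ)sₕ²/nₕ.
Tier 1: 2230²·(1 − 434/2230)·8.251/434 = 76142.661.
Tier 3: 17250²·(1 − 876/17250)·12.2/876 = 3.9336853 × 10^6.
Sum = 4.009828 × 10^6.
SE = √(4.009828 × 10^6) = 2002.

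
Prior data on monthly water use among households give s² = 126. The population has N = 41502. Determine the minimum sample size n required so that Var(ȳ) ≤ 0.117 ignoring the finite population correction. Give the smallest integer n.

1077

Without fpc, n₀ = s²/D = 126/0.117 = 1076.9231.
Rounding up, n = 1077.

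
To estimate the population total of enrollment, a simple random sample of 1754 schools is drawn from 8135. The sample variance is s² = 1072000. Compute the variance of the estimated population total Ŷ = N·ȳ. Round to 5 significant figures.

Var(Ŷ) = N²·Var(ȳ) = N²·(1 − n/N)·s²/n.
f = 1754/8135 = 0.21561156; Var(ȳ) = 0.78438844·1072000/1754 = 479.39818.
Var(Ŷ) = 8135² · 479.39818 = 3.1725721 × 10^10.

3.1726 × 10^10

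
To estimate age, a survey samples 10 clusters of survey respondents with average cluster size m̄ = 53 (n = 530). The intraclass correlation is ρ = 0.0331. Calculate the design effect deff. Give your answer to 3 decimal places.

2.721

deff = 1 + (53 − 1)·0.0331 = 1 + 1.7212 = 2.7212.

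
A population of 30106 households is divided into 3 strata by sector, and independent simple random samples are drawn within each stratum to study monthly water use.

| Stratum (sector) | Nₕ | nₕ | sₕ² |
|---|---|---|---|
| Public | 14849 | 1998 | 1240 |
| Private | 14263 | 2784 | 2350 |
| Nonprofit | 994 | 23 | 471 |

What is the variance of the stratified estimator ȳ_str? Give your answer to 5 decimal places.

0.30495

Var(ȳ_str) = Σₕ Wₕ²(1 − fₕ)sₕ²/nₕ with Wₕ = Nₕ/N, N = 30106.
Public: Wₕ = 0.49322394; term = 0.49322394²·(1 − 0.13455452)·1240/1998 = 0.13066348.
Private: Wₕ = 0.47375938; term = 0.47375938²·(1 − 0.19519035)·2350/2784 = 0.15247809.
Nonprofit: Wₕ = 0.03301667; term = 0.03301667²·(1 − 0.02313883)·471/23 = 0.021806832.
Sum = 0.3049484.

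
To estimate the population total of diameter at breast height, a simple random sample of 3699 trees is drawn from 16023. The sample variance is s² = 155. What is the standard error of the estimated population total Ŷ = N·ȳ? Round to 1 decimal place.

2876.5

Var(Ŷ) = N²·Var(ȳ) = N²·(1 − n/N)·s²/n.
f = 3699/16023 = 0.23085565; Var(ȳ) = 0.76914435·155/3699 = 0.032229623.
Var(Ŷ) = 16023² · 0.032229623 = 8.2745215 × 10^6.
SE(Ŷ) = √(8.2745215 × 10^6) = 2876.5.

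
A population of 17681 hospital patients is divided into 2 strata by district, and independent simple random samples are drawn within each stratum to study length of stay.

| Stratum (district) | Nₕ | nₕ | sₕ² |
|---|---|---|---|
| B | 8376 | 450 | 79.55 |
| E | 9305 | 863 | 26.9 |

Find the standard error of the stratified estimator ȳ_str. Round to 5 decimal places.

0.21301

Var(ȳ_str) = Σₕ Wₕ²(1 − fₕ)sₕ²/nₕ with Wₕ = Nₕ/N, N = 17681.
B: Wₕ = 0.47372886; term = 0.47372886²·(1 − 0.05372493)·79.55/450 = 0.037540907.
E: Wₕ = 0.52627114; term = 0.52627114²·(1 − 0.09274584)·26.9/863 = 0.0078323045.
Sum = 0.045373212.
SE = √(0.045373212) = 0.21301.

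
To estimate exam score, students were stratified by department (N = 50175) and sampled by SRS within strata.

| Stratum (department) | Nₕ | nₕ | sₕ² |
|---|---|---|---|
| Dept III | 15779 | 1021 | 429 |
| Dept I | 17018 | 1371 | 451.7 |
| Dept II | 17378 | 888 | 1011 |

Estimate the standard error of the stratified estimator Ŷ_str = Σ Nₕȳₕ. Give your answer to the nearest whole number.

22624

Var(Ŷ_str) = Σₕ Nₕ²(1 − fₕ)sₕ²/nₕ.
Dept III: 15779²·(1 − 1021/15779)·429/1021 = 9.7844976 × 10^7.
Dept I: 17018²·(1 − 1371/17018)·451.7/1371 = 8.773083 × 10^7.
Dept II: 17378²·(1 − 888/17378)·1011/888 = 3.262561 × 10^8.
Sum = 5.1183191 × 10^8.
SE = √(5.1183191 × 10^8) = 22624.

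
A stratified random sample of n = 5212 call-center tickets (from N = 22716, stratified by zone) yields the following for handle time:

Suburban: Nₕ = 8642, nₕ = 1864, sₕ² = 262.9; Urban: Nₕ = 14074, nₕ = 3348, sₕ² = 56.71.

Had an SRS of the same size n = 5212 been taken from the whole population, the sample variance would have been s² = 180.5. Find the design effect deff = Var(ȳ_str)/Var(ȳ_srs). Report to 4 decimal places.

0.7856

Var(ȳ_str) = Σ Wₕ²(1−fₕ)sₕ²/nₕ with Wₕ = Nₕ/22716:
  Suburban: (8642/22716)²·(1−1864/8642)·262.9/1864 = 0.016010201
  Urban: (14074/22716)²·(1−3348/14074)·56.71/3348 = 0.0049552528
  → Var(ȳ_str) = 0.020965454.
Var(ȳ_srs) = (1 − 5212/22716)·180.5/5212 = 0.026685678.
deff = 0.020965454 / 0.026685678 = 0.7856.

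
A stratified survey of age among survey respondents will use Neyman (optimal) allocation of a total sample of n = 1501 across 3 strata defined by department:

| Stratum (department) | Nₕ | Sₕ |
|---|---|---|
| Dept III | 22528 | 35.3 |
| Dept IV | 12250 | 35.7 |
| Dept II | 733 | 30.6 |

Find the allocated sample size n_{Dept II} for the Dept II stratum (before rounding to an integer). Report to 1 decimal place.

26.8

Neyman allocation: nₕ = n·NₕSₕ / Σⱼ NⱼSⱼ.
Σ NⱼSⱼ = 22528·35.3 + 12250·35.7 + 733·30.6 = 1.2549932 × 10^6.
n_{Dept II} = 1501·733·30.6 / (1.2549932 × 10^6) = 26.8.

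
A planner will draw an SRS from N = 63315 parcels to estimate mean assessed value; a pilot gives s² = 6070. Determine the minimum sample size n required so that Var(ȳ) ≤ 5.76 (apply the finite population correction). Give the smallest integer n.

1037

Without fpc, n₀ = s²/D = 6070/5.76 = 1053.8194.
With fpc, (1 − n/N)·s²/n ≤ D requires n ≥ n₀/(1 + n₀/N) = 1053.8194/(1 + 1053.8194/63315) = 1036.5667.
Rounding up, n = 1037.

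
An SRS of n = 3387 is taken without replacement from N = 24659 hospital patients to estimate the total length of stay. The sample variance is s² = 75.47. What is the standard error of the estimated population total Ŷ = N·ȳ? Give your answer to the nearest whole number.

3419

Var(Ŷ) = N²·Var(ȳ) = N²·(1 − n/N)·s²/n.
f = 3387/24659 = 0.13735350; Var(ȳ) = 0.86264650·75.47/3387 = 0.01922171.
Var(Ŷ) = 24659² · 0.01922171 = 1.1688074 × 10^7.
SE(Ŷ) = √(1.1688074 × 10^7) = 3419.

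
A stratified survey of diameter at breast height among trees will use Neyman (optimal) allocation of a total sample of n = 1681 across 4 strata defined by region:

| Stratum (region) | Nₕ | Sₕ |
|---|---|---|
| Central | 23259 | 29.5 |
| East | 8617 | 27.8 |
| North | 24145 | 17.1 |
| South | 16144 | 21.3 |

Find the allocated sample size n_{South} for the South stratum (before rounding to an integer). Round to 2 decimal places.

Neyman allocation: nₕ = n·NₕSₕ / Σⱼ NⱼSⱼ.
Σ NⱼSⱼ = 23259·29.5 + 8617·27.8 + 24145·17.1 + 16144·21.3 = 1.6824398 × 10^6.
n_{South} = 1681·16144·21.3 / (1.6824398 × 10^6) = 343.57.

343.57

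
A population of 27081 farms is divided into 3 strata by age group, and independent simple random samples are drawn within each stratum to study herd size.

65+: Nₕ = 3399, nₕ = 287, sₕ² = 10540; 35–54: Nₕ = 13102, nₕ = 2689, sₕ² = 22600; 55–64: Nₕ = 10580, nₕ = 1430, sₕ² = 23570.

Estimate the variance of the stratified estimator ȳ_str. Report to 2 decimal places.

Var(ȳ_str) = Σₕ Wₕ²(1 − fₕ)sₕ²/nₕ with Wₕ = Nₕ/N, N = 27081.
65+: Wₕ = 0.12551235; term = 0.12551235²·(1 − 0.08443660)·10540/287 = 0.52968793.
35–54: Wₕ = 0.48380784; term = 0.48380784²·(1 − 0.20523584)·22600/2689 = 1.5635138.
55–64: Wₕ = 0.39067981; term = 0.39067981²·(1 − 0.13516068)·23570/1430 = 2.1757095.
Sum = 4.2689112.

4.27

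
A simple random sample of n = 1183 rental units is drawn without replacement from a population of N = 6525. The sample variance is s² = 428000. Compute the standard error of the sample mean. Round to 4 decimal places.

17.2104

Under SRS without replacement, Var(ȳ) = (1 − f)·s²/n with f = n/N = 1183/6525 = 0.18130268.
Var(ȳ) = (1 − 0.18130268)·428000/1183 = 0.81869732·361.79205 = 296.19818.
SE(ȳ) = √(296.19818) = 17.2104.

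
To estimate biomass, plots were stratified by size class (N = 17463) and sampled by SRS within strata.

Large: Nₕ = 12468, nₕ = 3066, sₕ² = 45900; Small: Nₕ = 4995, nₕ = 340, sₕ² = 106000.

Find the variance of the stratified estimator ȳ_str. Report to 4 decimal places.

29.5255

Var(ȳ_str) = Σₕ Wₕ²(1 − fₕ)sₕ²/nₕ with Wₕ = Nₕ/N, N = 17463.
Large: Wₕ = 0.71396667; term = 0.71396667²·(1 − 0.24590953)·45900/3066 = 5.7546626.
Small: Wₕ = 0.28603333; term = 0.28603333²·(1 − 0.06806807)·106000/340 = 23.770834.
Sum = 29.525497.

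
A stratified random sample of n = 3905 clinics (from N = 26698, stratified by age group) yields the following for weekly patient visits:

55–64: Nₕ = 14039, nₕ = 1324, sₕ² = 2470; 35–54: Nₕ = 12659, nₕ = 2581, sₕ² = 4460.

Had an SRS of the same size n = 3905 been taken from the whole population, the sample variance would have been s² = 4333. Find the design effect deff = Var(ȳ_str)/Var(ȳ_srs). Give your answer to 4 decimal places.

0.8197

Var(ȳ_str) = Σ Wₕ²(1−fₕ)sₕ²/nₕ with Wₕ = Nₕ/26698:
  55–64: (14039/26698)²·(1−1324/14039)·2470/1324 = 0.46720131
  35–54: (12659/26698)²·(1−2581/12659)·4460/2581 = 0.30928806
  → Var(ȳ_str) = 0.77648937.
Var(ȳ_srs) = (1 − 3905/26698)·4333/3905 = 0.94730627.
deff = 0.77648937 / 0.94730627 = 0.8197.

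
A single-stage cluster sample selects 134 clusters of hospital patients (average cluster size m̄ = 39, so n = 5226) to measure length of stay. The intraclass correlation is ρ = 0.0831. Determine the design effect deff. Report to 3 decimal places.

4.158

deff = 1 + (39 − 1)·0.0831 = 1 + 3.1578 = 4.1578.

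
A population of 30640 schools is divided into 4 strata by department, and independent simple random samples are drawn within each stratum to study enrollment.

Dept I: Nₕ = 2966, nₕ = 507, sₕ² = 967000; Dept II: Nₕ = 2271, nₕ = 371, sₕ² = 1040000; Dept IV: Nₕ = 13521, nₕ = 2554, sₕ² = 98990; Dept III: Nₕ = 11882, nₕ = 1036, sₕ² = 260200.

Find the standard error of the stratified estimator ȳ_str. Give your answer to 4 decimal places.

8.2644

Var(ȳ_str) = Σₕ Wₕ²(1 − fₕ)sₕ²/nₕ with Wₕ = Nₕ/N, N = 30640.
Dept I: Wₕ = 0.09680157; term = 0.09680157²·(1 − 0.17093729)·967000/507 = 14.817354.
Dept II: Wₕ = 0.07411880; term = 0.07411880²·(1 − 0.16336416)·1040000/371 = 12.884057.
Dept IV: Wₕ = 0.44128590; term = 0.44128590²·(1 − 0.18889135)·98990/2554 = 6.121947.
Dept III: Wₕ = 0.38779373; term = 0.38779373²·(1 − 0.08719071)·260200/1036 = 34.476976.
Sum = 68.300334.
SE = √(68.300334) = 8.2644.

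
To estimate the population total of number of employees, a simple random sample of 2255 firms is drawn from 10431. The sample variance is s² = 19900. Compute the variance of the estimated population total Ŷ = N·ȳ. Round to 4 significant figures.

Var(Ŷ) = N²·Var(ȳ) = N²·(1 − n/N)·s²/n.
f = 2255/10431 = 0.21618253; Var(ȳ) = 0.78381747·19900/2255 = 6.9170588.
Var(Ŷ) = 10431² · 6.9170588 = 7.5261585 × 10^8.

7.526 × 10^8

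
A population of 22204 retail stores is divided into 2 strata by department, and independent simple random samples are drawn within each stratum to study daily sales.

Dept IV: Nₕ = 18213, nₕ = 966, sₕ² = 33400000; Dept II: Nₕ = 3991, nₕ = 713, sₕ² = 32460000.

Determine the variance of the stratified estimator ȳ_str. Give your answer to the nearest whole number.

23237

Var(ȳ_str) = Σₕ Wₕ²(1 − fₕ)sₕ²/nₕ with Wₕ = Nₕ/N, N = 22204.
Dept IV: Wₕ = 0.82025761; term = 0.82025761²·(1 − 0.05303904)·33400000/966 = 22029.364.
Dept II: Wₕ = 0.17974239; term = 0.17974239²·(1 − 0.17865197)·32460000/713 = 1208.0564.
Sum = 23237.42.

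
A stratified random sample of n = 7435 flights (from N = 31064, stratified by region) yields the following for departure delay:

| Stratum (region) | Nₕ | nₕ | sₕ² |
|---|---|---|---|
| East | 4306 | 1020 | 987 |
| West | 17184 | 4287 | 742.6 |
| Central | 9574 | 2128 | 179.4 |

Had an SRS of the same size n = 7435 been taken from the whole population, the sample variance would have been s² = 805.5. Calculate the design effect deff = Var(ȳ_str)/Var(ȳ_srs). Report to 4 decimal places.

0.7305

Var(ȳ_str) = Σ Wₕ²(1−fₕ)sₕ²/nₕ with Wₕ = Nₕ/31064:
  East: (4306/31064)²·(1−1020/4306)·987/1020 = 0.014188739
  West: (17184/31064)²·(1−4287/17184)·742.6/4287 = 0.039783196
  Central: (9574/31064)²·(1−2128/9574)·179.4/2128 = 0.0062280561
  → Var(ȳ_str) = 0.060199991.
Var(ȳ_srs) = (1 − 7435/31064)·805.5/7435 = 0.0824086.
deff = 0.060199991 / 0.0824086 = 0.7305.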